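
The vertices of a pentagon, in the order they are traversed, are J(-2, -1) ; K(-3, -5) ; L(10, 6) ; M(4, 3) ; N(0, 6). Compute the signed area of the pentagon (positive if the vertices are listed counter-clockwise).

Apply the shoelace (surveyor's) formula: 2A = Σ (x_i·y_{i+1} − x_{i+1}·y_i), indices taken mod 5.
Σ = (7) + (32) + (6) + (24) + (12) = 81
Signed area = Σ/2 = 40.5 (positive ⇒ counter-clockwise traversal).

40.5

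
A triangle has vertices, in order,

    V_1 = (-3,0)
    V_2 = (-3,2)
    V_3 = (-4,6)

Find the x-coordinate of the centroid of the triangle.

Apply the shoelace (surveyor's) formula. First the cross-terms c_i = x_i·y_{i+1} − x_{i+1}·y_i:
  -6, -10, 18  ⇒  2A = 2, A = 1.
Then Σ (x_i + x_{i+1})·c_i = -20, so x̄ = -20 / (6·1) = -10/3.

-10/3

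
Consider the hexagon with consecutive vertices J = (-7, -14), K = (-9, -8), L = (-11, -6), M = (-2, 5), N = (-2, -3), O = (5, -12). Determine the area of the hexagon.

135

Apply Gauss's area formula: 2A = Σ (x_i·y_{i+1} − x_{i+1}·y_i), indices taken mod 6.
Σ = (-70) + (-34) + (-67) + (16) + (39) + (-154) = -270
Area = |Σ|/2 = 135.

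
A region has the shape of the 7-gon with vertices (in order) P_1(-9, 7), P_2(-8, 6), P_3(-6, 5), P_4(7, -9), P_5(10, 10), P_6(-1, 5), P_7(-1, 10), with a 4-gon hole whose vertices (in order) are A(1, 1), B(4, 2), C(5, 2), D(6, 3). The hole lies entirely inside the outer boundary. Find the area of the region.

156.5

Outer boundary:
Apply the shoelace formula: 2A = Σ (x_i·y_{i+1} − x_{i+1}·y_i), indices taken mod 7.
Σ = (2) + (-4) + (19) + (160) + (60) + (-5) + (83) = 315
Area = |Σ|/2 = 157.5.
Hole:
Apply the surveyor's formula: 2A = Σ (x_i·y_{i+1} − x_{i+1}·y_i), indices taken mod 4.
Σ = (-2) + (-2) + (3) + (3) = 2
Area = |Σ|/2 = 1.
Net area = 157.5 − 1 = 156.5.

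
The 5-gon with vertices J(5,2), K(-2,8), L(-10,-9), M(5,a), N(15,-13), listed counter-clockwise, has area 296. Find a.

-15

Write out the shoelace sum; only the two edges meeting at M involve a:
2·Area = [((-10)·a − 5·(-9)) + (5·(-13) − 15·a)] + 237
       = -25·a + 217 = 592
⇒ a = -15.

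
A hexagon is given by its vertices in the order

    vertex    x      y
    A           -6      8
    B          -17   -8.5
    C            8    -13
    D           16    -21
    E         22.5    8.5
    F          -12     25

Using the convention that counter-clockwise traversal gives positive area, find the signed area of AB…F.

921.5

A→B: (-6)(-8.5) − (-17)(8) = 187
B→C: (-17)(-13) − (8)(-8.5) = 289
C→D: (8)(-21) − (16)(-13) = 40
D→E: (16)(8.5) − (22.5)(-21) = 608.5
E→F: (22.5)(25) − (-12)(8.5) = 664.5
F→A: (-12)(8) − (-6)(25) = 54
Σ = 1843
Signed area = Σ/2 = 921.5 (positive ⇒ counter-clockwise traversal).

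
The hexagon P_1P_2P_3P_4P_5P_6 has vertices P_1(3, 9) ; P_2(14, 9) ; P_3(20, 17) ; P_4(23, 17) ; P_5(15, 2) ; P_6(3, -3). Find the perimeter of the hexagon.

66

|P_1P_2| = √((11)² + (0)²) = √121 = 11
|P_2P_3| = √((6)² + (8)²) = √100 = 10
|P_3P_4| = √((3)² + (0)²) = √9 = 3
|P_4P_5| = √((-8)² + (-15)²) = √289 = 17
|P_5P_6| = √((-12)² + (-5)²) = √169 = 13
|P_6P_1| = √((0)² + (12)²) = √144 = 12
Perimeter = 11 + 10 + 3 + 17 + 13 + 12 = 66.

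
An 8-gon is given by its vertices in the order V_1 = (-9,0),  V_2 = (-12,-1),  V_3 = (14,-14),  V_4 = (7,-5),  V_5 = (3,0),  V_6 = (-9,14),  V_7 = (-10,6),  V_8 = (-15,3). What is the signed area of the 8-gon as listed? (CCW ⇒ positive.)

Apply the surveyor's formula: 2A = Σ (x_i·y_{i+1} − x_{i+1}·y_i), indices taken mod 8.
V_1→V_2: (-9)(-1) − (-12)(0) = 9
V_2→V_3: (-12)(-14) − (14)(-1) = 182
V_3→V_4: (14)(-5) − (7)(-14) = 28
V_4→V_5: (7)(0) − (3)(-5) = 15
V_5→V_6: (3)(14) − (-9)(0) = 42
V_6→V_7: (-9)(6) − (-10)(14) = 86
V_7→V_8: (-10)(3) − (-15)(6) = 60
V_8→V_1: (-15)(0) − (-9)(3) = 27
Σ = 449
Signed area = Σ/2 = 224.5 (positive ⇒ counter-clockwise traversal).

224.5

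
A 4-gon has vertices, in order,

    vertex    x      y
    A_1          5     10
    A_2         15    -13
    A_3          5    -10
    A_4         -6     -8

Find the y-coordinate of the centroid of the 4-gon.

Apply the shoelace formula. First the cross-terms c_i = x_i·y_{i+1} − x_{i+1}·y_i:
  -215, -85, -100, -20  ⇒  2A = -420, A = -210.
Then Σ (y_i + y_{i+1})·c_i = 4360, so ȳ = 4360 / (6·(-210)) = -218/63.

-218/63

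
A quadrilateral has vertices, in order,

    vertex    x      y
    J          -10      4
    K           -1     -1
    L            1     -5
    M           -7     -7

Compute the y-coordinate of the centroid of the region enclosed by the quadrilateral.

-67/30

Apply the surveyor's formula. First the cross-terms c_i = x_i·y_{i+1} − x_{i+1}·y_i:
  14, 6, -42, -98  ⇒  2A = -120, A = -60.
Then Σ (y_i + y_{i+1})·c_i = 804, so ȳ = 804 / (6·(-60)) = -67/30.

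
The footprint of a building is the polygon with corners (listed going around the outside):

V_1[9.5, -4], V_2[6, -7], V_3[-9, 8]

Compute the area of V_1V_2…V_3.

Apply the surveyor's formula: 2A = Σ (x_i·y_{i+1} − x_{i+1}·y_i), indices taken mod 3.
Cross-terms: -42.5, -15, -40  ⇒  Σ = -97.5
Area = |Σ|/2 = 48.75.

48.75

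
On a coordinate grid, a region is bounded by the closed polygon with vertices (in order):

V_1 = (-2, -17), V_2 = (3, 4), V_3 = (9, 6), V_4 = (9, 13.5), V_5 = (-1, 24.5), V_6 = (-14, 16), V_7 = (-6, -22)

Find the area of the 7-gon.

Apply the shoelace formula: 2A = Σ (x_i·y_{i+1} − x_{i+1}·y_i), indices taken mod 7.
V_1→V_2: (-2)(4) − (3)(-17) = 43
V_2→V_3: (3)(6) − (9)(4) = -18
V_3→V_4: (9)(13.5) − (9)(6) = 67.5
V_4→V_5: (9)(24.5) − (-1)(13.5) = 234
V_5→V_6: (-1)(16) − (-14)(24.5) = 327
V_6→V_7: (-14)(-22) − (-6)(16) = 404
V_7→V_1: (-6)(-17) − (-2)(-22) = 58
Σ = 1115.5
Area = |Σ|/2 = 557.75.

557.75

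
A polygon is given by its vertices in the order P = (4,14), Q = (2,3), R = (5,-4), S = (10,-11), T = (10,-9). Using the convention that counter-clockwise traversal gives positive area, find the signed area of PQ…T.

71

Apply the surveyor's formula: 2A = Σ (x_i·y_{i+1} − x_{i+1}·y_i), indices taken mod 5.
Cross-terms: -16, -23, -15, 20, 176  ⇒  Σ = 142
Signed area = Σ/2 = 71 (positive ⇒ counter-clockwise traversal).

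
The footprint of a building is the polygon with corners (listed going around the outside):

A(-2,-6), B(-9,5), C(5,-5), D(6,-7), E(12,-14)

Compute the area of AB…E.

74.5

Cross-terms: -64, 20, -5, 0, -100  ⇒  Σ = -149
Area = |Σ|/2 = 74.5.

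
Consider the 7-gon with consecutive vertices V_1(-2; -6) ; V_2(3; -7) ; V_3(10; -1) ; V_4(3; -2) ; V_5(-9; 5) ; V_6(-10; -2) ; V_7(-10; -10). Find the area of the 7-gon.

Apply Gauss's area formula: 2A = Σ (x_i·y_{i+1} − x_{i+1}·y_i), indices taken mod 7.
Σ = (32) + (67) + (-17) + (-3) + (68) + (80) + (40) = 267
Area = |Σ|/2 = 133.5.

133.5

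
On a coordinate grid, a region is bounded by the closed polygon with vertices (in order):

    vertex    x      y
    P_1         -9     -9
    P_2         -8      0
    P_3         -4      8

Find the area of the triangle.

14

Apply Gauss's area formula: 2A = Σ (x_i·y_{i+1} − x_{i+1}·y_i), indices taken mod 3.
Σ = (-72) + (-64) + (108) = -28
Area = |Σ|/2 = 14.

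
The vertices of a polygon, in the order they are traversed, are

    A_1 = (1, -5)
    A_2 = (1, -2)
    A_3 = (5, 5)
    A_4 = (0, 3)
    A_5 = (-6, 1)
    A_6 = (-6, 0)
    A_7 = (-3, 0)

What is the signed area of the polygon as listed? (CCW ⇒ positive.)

Apply Gauss's area formula: 2A = Σ (x_i·y_{i+1} − x_{i+1}·y_i), indices taken mod 7.
Σ = (3) + (15) + (15) + (18) + (6) + (0) + (15) = 72
Signed area = Σ/2 = 36 (positive ⇒ counter-clockwise traversal).

36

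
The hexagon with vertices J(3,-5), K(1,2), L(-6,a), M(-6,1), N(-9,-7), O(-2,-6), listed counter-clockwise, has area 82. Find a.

4

Write out the shoelace sum; only the two edges meeting at L involve a:
2·Area = [(1·a − (-6)·2) + ((-6)·1 − (-6)·a)] + 130
       = 7·a + 136 = 164
⇒ a = 4.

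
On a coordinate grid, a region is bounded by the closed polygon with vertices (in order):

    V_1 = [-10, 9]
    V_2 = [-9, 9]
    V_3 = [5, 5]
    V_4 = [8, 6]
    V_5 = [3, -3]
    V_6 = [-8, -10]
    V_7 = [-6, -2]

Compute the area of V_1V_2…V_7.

161.5

Apply Gauss's area formula: 2A = Σ (x_i·y_{i+1} − x_{i+1}·y_i), indices taken mod 7.
Cross-terms: -9, -90, -10, -42, -54, -44, -74  ⇒  Σ = -323
Area = |Σ|/2 = 161.5.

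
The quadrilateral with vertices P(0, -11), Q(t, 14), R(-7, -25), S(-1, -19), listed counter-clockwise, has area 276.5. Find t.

-24

The doubled signed area Σ (x_i y_{i+1} − x_{i+1} y_i) is linear in t.
With t=0 it equals 217; the coefficient of t is -14 (from the two edges through Q).
So -14·t + 217 = 2·276.5 = 553 ⇒ t = -24.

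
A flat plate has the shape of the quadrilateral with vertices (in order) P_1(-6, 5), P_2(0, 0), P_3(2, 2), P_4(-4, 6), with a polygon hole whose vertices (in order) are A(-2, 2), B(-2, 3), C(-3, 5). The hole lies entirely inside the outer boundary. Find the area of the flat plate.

Outer boundary:
Apply the shoelace formula: 2A = Σ (x_i·y_{i+1} − x_{i+1}·y_i), indices taken mod 4.
Σ = (0) + (0) + (20) + (16) = 36
Area = |Σ|/2 = 18.
Hole:
Σ = (-2) + (-1) + (4) = 1
Area = |Σ|/2 = 0.5.
Net area = 18 − 0.5 = 17.5.

17.5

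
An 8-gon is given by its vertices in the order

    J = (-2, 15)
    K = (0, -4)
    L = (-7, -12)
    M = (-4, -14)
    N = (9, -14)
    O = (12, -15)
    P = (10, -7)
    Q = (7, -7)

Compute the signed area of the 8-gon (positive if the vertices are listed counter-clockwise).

190.5

Σ = (8) + (-28) + (50) + (182) + (33) + (66) + (-21) + (91) = 381
Signed area = Σ/2 = 190.5 (positive ⇒ counter-clockwise traversal).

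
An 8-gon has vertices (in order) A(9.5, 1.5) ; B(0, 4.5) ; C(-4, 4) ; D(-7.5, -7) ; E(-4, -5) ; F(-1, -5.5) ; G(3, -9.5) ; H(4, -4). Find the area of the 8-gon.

120.625

Cross-terms: 42.75, 18, 58, 9.5, 17, 26, 26, 44  ⇒  Σ = 241.25
Area = |Σ|/2 = 120.625.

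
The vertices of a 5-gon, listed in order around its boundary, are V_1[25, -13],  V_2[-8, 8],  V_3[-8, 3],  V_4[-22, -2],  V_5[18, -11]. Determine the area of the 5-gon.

Σ = (96) + (40) + (82) + (278) + (41) = 537
Area = |Σ|/2 = 268.5.

268.5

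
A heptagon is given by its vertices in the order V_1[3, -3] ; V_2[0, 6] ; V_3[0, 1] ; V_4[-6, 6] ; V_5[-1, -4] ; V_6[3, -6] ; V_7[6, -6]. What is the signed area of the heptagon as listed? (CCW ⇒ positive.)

45

Apply the shoelace (surveyor's) formula: 2A = Σ (x_i·y_{i+1} − x_{i+1}·y_i), indices taken mod 7.
Cross-terms: 18, 0, 6, 30, 18, 18, 0  ⇒  Σ = 90
Signed area = Σ/2 = 45 (positive ⇒ counter-clockwise traversal).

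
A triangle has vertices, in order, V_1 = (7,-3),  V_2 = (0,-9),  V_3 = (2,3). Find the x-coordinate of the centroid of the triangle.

Apply the shoelace formula. First the cross-terms c_i = x_i·y_{i+1} − x_{i+1}·y_i:
  -63, 18, -27  ⇒  2A = -72, A = -36.
Then Σ (x_i + x_{i+1})·c_i = -648, so x̄ = -648 / (6·(-36)) = 3.

3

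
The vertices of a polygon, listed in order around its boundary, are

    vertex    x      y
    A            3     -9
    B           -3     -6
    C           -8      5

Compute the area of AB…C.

25.5

Apply the shoelace formula: 2A = Σ (x_i·y_{i+1} − x_{i+1}·y_i), indices taken mod 3.
A→B: (3)(-6) − (-3)(-9) = -45
B→C: (-3)(5) − (-8)(-6) = -63
C→A: (-8)(-9) − (3)(5) = 57
Σ = -51
Area = |Σ|/2 = 25.5.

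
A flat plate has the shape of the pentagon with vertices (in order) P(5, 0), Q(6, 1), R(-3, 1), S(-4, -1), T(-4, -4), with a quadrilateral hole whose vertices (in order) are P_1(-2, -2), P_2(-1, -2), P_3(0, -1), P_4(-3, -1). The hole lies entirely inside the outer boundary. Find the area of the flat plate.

24.5

Outer boundary:
Σ = (5) + (9) + (7) + (12) + (20) = 53
Area = |Σ|/2 = 26.5.
Hole:
Apply the surveyor's formula: 2A = Σ (x_i·y_{i+1} − x_{i+1}·y_i), indices taken mod 4.
Σ = (2) + (1) + (-3) + (4) = 4
Area = |Σ|/2 = 2.
Net area = 26.5 − 2 = 24.5.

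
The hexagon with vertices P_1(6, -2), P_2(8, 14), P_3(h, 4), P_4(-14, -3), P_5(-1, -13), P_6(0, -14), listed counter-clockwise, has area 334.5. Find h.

Write out the shoelace sum; only the two edges meeting at P_3 involve h:
2·Area = [(8·4 − h·14) + (h·(-3) − (-14)·4)] + 377
       = -17·h + 465 = 669
⇒ h = -12.

-12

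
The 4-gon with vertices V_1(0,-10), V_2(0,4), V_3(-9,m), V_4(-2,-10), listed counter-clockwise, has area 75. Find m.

2

The doubled signed area Σ (x_i y_{i+1} − x_{i+1} y_i) is linear in m.
With m=0 it equals 146; the coefficient of m is 2 (from the two edges through V_3).
So 2·m + 146 = 2·75 = 150 ⇒ m = 2.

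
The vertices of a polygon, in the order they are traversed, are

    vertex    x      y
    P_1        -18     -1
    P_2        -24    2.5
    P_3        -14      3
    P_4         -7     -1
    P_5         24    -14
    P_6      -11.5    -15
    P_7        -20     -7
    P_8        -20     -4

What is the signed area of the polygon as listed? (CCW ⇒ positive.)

P_1→P_2: (-18)(2.5) − (-24)(-1) = -69
P_2→P_3: (-24)(3) − (-14)(2.5) = -37
P_3→P_4: (-14)(-1) − (-7)(3) = 35
P_4→P_5: (-7)(-14) − (24)(-1) = 122
P_5→P_6: (24)(-15) − (-11.5)(-14) = -521
P_6→P_7: (-11.5)(-7) − (-20)(-15) = -219.5
P_7→P_8: (-20)(-4) − (-20)(-7) = -60
P_8→P_1: (-20)(-1) − (-18)(-4) = -52
Σ = -801.5
Signed area = Σ/2 = -400.75 (negative ⇒ clockwise traversal).

-400.75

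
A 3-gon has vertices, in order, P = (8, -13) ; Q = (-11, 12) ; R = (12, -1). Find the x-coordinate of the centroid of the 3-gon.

Apply the surveyor's formula. First the cross-terms c_i = x_i·y_{i+1} − x_{i+1}·y_i:
  -47, -133, -148  ⇒  2A = -328, A = -164.
Then Σ (x_i + x_{i+1})·c_i = -2952, so x̄ = -2952 / (6·(-164)) = 3.

3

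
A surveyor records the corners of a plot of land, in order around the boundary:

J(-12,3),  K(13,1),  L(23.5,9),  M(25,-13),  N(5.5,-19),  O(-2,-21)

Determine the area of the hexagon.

651.5

Σ = (-51) + (93.5) + (-530.5) + (-403.5) + (-153.5) + (-258) = -1303
Area = |Σ|/2 = 651.5.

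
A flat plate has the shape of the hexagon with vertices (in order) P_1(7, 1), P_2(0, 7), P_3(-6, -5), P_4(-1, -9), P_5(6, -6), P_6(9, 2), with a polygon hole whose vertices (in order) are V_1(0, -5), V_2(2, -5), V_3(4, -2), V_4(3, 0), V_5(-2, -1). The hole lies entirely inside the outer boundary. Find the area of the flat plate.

Outer boundary:
Σ = (49) + (42) + (49) + (60) + (66) + (-5) = 261
Area = |Σ|/2 = 130.5.
Hole:
Apply the shoelace formula: 2A = Σ (x_i·y_{i+1} − x_{i+1}·y_i), indices taken mod 5.
Cross-terms: 10, 16, 6, -3, 10  ⇒  Σ = 39
Area = |Σ|/2 = 19.5.
Net area = 130.5 − 19.5 = 111.

111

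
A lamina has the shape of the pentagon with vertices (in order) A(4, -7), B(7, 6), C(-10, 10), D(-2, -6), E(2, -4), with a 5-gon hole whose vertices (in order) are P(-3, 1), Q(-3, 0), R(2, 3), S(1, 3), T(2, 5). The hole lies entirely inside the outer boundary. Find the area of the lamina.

146

Outer boundary:
Apply the shoelace (surveyor's) formula: 2A = Σ (x_i·y_{i+1} − x_{i+1}·y_i), indices taken mod 5.
Cross-terms: 73, 130, 80, 20, 2  ⇒  Σ = 305
Area = |Σ|/2 = 152.5.
Hole:
Apply the shoelace (surveyor's) formula: 2A = Σ (x_i·y_{i+1} − x_{i+1}·y_i), indices taken mod 5.
P→Q: (-3)(0) − (-3)(1) = 3
Q→R: (-3)(3) − (2)(0) = -9
R→S: (2)(3) − (1)(3) = 3
S→T: (1)(5) − (2)(3) = -1
T→P: (2)(1) − (-3)(5) = 17
Σ = 13
Area = |Σ|/2 = 6.5.
Net area = 152.5 − 6.5 = 146.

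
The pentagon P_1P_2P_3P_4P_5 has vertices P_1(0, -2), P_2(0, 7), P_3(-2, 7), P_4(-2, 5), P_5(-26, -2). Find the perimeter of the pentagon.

64

|P_1P_2| = √((0)² + (9)²) = √81 = 9
|P_2P_3| = √((-2)² + (0)²) = √4 = 2
|P_3P_4| = √((0)² + (-2)²) = √4 = 2
|P_4P_5| = √((-24)² + (-7)²) = √625 = 25
|P_5P_1| = √((26)² + (0)²) = √676 = 26
Perimeter = 9 + 2 + 2 + 25 + 26 = 64.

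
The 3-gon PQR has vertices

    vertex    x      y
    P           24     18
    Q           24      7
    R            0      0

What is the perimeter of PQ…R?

|PQ| = √((0)² + (-11)²) = √121 = 11
|QR| = √((-24)² + (-7)²) = √625 = 25
|RP| = √((24)² + (18)²) = √900 = 30
Perimeter = 11 + 25 + 30 = 66.

66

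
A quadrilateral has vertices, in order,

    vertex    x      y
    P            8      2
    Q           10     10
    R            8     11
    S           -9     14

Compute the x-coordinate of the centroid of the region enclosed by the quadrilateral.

3

Apply the shoelace formula. First the cross-terms c_i = x_i·y_{i+1} − x_{i+1}·y_i:
  60, 30, 211, -130  ⇒  2A = 171, A = 85.5.
Then Σ (x_i + x_{i+1})·c_i = 1539, so x̄ = 1539 / (6·85.5) = 3.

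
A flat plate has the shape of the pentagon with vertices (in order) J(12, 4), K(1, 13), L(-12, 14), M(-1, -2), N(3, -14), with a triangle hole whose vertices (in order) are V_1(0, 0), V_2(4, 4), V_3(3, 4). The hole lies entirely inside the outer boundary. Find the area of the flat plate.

278

Outer boundary:
Σ = (152) + (170) + (38) + (20) + (180) = 560
Area = |Σ|/2 = 280.
Hole:
Apply Gauss's area formula: 2A = Σ (x_i·y_{i+1} − x_{i+1}·y_i), indices taken mod 3.
Σ = (0) + (4) + (0) = 4
Area = |Σ|/2 = 2.
Net area = 280 − 2 = 278.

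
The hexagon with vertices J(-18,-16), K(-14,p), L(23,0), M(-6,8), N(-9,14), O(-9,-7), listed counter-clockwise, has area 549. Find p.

The doubled signed area Σ (x_i y_{i+1} − x_{i+1} y_i) is linear in p.
With p=0 it equals 155; the coefficient of p is -41 (from the two edges through K).
So -41·p + 155 = 2·549 = 1098 ⇒ p = -23.

-23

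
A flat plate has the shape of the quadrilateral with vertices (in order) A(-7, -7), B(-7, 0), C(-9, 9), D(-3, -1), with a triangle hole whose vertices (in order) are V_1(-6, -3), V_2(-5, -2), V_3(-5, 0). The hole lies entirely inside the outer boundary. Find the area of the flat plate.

Outer boundary:
Apply the shoelace (surveyor's) formula: 2A = Σ (x_i·y_{i+1} − x_{i+1}·y_i), indices taken mod 4.
Σ = (-49) + (-63) + (36) + (14) = -62
Area = |Σ|/2 = 31.
Hole:
Apply the shoelace (surveyor's) formula: 2A = Σ (x_i·y_{i+1} − x_{i+1}·y_i), indices taken mod 3.
Σ = (-3) + (-10) + (15) = 2
Area = |Σ|/2 = 1.
Net area = 31 − 1 = 30.

30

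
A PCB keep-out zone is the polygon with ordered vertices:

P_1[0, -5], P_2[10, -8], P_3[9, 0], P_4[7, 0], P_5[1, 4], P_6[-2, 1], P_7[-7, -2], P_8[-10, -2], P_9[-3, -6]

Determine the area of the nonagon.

116.5

Apply the shoelace formula: 2A = Σ (x_i·y_{i+1} − x_{i+1}·y_i), indices taken mod 9.
P_1→P_2: (0)(-8) − (10)(-5) = 50
P_2→P_3: (10)(0) − (9)(-8) = 72
P_3→P_4: (9)(0) − (7)(0) = 0
P_4→P_5: (7)(4) − (1)(0) = 28
P_5→P_6: (1)(1) − (-2)(4) = 9
P_6→P_7: (-2)(-2) − (-7)(1) = 11
P_7→P_8: (-7)(-2) − (-10)(-2) = -6
P_8→P_9: (-10)(-6) − (-3)(-2) = 54
P_9→P_1: (-3)(-5) − (0)(-6) = 15
Σ = 233
Area = |Σ|/2 = 116.5.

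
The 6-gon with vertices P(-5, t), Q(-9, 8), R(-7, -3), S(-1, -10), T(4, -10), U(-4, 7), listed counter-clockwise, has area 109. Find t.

The doubled signed area Σ (x_i y_{i+1} − x_{i+1} y_i) is linear in t.
With t=0 it equals 183; the coefficient of t is 5 (from the two edges through P).
So 5·t + 183 = 2·109 = 218 ⇒ t = 7.

7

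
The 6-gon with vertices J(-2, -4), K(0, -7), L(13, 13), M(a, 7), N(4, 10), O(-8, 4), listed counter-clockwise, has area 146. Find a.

4

The doubled signed area Σ (x_i y_{i+1} − x_{i+1} y_i) is linear in a.
With a=0 it equals 304; the coefficient of a is -3 (from the two edges through M).
So -3·a + 304 = 2·146 = 292 ⇒ a = 4.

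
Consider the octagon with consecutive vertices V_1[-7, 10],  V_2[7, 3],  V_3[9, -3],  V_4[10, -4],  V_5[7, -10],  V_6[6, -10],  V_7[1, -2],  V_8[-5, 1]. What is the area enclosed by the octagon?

Apply the surveyor's formula: 2A = Σ (x_i·y_{i+1} − x_{i+1}·y_i), indices taken mod 8.
Σ = (-91) + (-48) + (-6) + (-72) + (-10) + (-2) + (-9) + (-43) = -281
Area = |Σ|/2 = 140.5.

140.5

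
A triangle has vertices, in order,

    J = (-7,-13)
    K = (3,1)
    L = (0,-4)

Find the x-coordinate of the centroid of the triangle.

-4/3

Apply the shoelace formula. First the cross-terms c_i = x_i·y_{i+1} − x_{i+1}·y_i:
  32, -12, -28  ⇒  2A = -8, A = -4.
Then Σ (x_i + x_{i+1})·c_i = 32, so x̄ = 32 / (6·(-4)) = -4/3.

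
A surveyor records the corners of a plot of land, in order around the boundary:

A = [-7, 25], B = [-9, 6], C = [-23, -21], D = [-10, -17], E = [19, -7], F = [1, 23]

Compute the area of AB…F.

857

Apply the shoelace (surveyor's) formula: 2A = Σ (x_i·y_{i+1} − x_{i+1}·y_i), indices taken mod 6.
Cross-terms: 183, 327, 181, 393, 444, 186  ⇒  Σ = 1714
Area = |Σ|/2 = 857.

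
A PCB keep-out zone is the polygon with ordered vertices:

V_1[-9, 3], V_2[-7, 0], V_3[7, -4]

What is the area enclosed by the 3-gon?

Apply the surveyor's formula: 2A = Σ (x_i·y_{i+1} − x_{i+1}·y_i), indices taken mod 3.
Σ = (21) + (28) + (-15) = 34
Area = |Σ|/2 = 17.

17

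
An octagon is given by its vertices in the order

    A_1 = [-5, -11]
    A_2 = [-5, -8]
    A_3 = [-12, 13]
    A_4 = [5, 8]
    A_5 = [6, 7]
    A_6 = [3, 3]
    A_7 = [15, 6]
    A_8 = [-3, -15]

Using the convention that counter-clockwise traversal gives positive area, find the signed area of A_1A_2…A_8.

Σ = (-15) + (-161) + (-161) + (-13) + (-3) + (-27) + (-207) + (-42) = -629
Signed area = Σ/2 = -314.5 (negative ⇒ clockwise traversal).

-314.5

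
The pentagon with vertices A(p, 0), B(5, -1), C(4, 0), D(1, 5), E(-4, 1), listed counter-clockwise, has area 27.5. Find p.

Write out the shoelace sum; only the two edges meeting at A involve p:
2·Area = [((-4)·0 − p·1) + (p·(-1) − 5·0)] + 45
       = -2·p + 45 = 55
⇒ p = -5.

-5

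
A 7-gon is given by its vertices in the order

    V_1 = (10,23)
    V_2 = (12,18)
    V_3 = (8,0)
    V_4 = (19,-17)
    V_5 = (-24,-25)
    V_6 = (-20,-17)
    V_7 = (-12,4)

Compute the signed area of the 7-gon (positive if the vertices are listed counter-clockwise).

Apply the surveyor's formula: 2A = Σ (x_i·y_{i+1} − x_{i+1}·y_i), indices taken mod 7.
Σ = (-96) + (-144) + (-136) + (-883) + (-92) + (-284) + (-316) = -1951
Signed area = Σ/2 = -975.5 (negative ⇒ clockwise traversal).

-975.5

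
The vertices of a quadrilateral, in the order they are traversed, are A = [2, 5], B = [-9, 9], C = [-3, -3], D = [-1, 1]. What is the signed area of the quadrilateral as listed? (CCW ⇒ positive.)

A→B: (2)(9) − (-9)(5) = 63
B→C: (-9)(-3) − (-3)(9) = 54
C→D: (-3)(1) − (-1)(-3) = -6
D→A: (-1)(5) − (2)(1) = -7
Σ = 104
Signed area = Σ/2 = 52 (positive ⇒ counter-clockwise traversal).

52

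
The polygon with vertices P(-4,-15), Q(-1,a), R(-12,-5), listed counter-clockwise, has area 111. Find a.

9

The doubled signed area Σ (x_i y_{i+1} − x_{i+1} y_i) is linear in a.
With a=0 it equals 150; the coefficient of a is 8 (from the two edges through Q).
So 8·a + 150 = 2·111 = 222 ⇒ a = 9.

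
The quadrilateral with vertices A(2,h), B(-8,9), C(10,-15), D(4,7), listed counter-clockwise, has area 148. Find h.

11

The doubled signed area Σ (x_i y_{i+1} − x_{i+1} y_i) is linear in h.
With h=0 it equals 164; the coefficient of h is 12 (from the two edges through A).
So 12·h + 164 = 2·148 = 296 ⇒ h = 11.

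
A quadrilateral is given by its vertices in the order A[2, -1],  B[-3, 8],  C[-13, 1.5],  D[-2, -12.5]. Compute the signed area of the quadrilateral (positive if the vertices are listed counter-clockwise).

152.5

Σ = (13) + (99.5) + (165.5) + (27) = 305
Signed area = Σ/2 = 152.5 (positive ⇒ counter-clockwise traversal).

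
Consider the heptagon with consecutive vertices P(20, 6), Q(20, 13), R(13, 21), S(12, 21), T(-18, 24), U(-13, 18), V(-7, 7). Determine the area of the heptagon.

459.5

Σ = (140) + (251) + (21) + (666) + (-12) + (35) + (-182) = 919
Area = |Σ|/2 = 459.5.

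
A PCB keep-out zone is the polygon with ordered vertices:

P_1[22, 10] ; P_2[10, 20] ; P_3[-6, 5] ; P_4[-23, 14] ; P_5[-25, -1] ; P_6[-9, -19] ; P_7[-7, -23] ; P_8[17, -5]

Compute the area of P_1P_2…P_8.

1080

P_1→P_2: (22)(20) − (10)(10) = 340
P_2→P_3: (10)(5) − (-6)(20) = 170
P_3→P_4: (-6)(14) − (-23)(5) = 31
P_4→P_5: (-23)(-1) − (-25)(14) = 373
P_5→P_6: (-25)(-19) − (-9)(-1) = 466
P_6→P_7: (-9)(-23) − (-7)(-19) = 74
P_7→P_8: (-7)(-5) − (17)(-23) = 426
P_8→P_1: (17)(10) − (22)(-5) = 280
Σ = 2160
Area = |Σ|/2 = 1080.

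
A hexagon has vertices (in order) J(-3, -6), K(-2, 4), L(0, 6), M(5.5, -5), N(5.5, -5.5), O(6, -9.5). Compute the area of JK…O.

Apply Gauss's area formula: 2A = Σ (x_i·y_{i+1} − x_{i+1}·y_i), indices taken mod 6.
J→K: (-3)(4) − (-2)(-6) = -24
K→L: (-2)(6) − (0)(4) = -12
L→M: (0)(-5) − (5.5)(6) = -33
M→N: (5.5)(-5.5) − (5.5)(-5) = -2.75
N→O: (5.5)(-9.5) − (6)(-5.5) = -19.25
O→J: (6)(-6) − (-3)(-9.5) = -64.5
Σ = -155.5
Area = |Σ|/2 = 77.75.

77.75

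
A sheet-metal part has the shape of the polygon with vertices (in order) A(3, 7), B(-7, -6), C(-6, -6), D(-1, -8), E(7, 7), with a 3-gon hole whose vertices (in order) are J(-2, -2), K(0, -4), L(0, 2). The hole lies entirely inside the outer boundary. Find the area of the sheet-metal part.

Outer boundary:
Σ = (31) + (6) + (42) + (49) + (28) = 156
Area = |Σ|/2 = 78.
Hole:
Cross-terms: 8, 0, 4  ⇒  Σ = 12
Area = |Σ|/2 = 6.
Net area = 78 − 6 = 72.

72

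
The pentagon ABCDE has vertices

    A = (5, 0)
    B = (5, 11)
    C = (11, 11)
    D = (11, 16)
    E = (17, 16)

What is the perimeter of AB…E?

48

|AB| = √((0)² + (11)²) = √121 = 11
|BC| = √((6)² + (0)²) = √36 = 6
|CD| = √((0)² + (5)²) = √25 = 5
|DE| = √((6)² + (0)²) = √36 = 6
|EA| = √((-12)² + (-16)²) = √400 = 20
Perimeter = 11 + 6 + 5 + 6 + 20 = 48.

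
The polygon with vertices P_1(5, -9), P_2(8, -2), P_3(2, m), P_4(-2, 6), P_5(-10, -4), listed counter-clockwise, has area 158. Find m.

The doubled signed area Σ (x_i y_{i+1} − x_{i+1} y_i) is linear in m.
With m=0 it equals 256; the coefficient of m is 10 (from the two edges through P_3).
So 10·m + 256 = 2·158 = 316 ⇒ m = 6.

6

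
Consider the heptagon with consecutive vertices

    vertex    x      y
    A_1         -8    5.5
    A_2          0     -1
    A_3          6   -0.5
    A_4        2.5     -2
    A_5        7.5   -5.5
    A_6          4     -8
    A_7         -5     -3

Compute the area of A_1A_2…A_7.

Σ = (8) + (6) + (-10.75) + (1.25) + (-38) + (-52) + (-51.5) = -137
Area = |Σ|/2 = 68.5.

68.5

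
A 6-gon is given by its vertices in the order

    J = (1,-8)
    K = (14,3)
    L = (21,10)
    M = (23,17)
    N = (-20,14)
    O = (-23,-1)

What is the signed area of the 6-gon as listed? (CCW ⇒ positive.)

754

Apply the shoelace formula: 2A = Σ (x_i·y_{i+1} − x_{i+1}·y_i), indices taken mod 6.
Σ = (115) + (77) + (127) + (662) + (342) + (185) = 1508
Signed area = Σ/2 = 754 (positive ⇒ counter-clockwise traversal).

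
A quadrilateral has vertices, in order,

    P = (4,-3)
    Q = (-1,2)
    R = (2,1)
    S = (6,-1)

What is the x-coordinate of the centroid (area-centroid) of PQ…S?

97/33

Apply the surveyor's formula. First the cross-terms c_i = x_i·y_{i+1} − x_{i+1}·y_i:
  5, -5, -8, -14  ⇒  2A = -22, A = -11.
Then Σ (x_i + x_{i+1})·c_i = -194, so x̄ = -194 / (6·(-11)) = 97/33.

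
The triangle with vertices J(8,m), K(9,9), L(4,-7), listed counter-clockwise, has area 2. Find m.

The doubled signed area Σ (x_i y_{i+1} − x_{i+1} y_i) is linear in m.
With m=0 it equals 29; the coefficient of m is -5 (from the two edges through J).
So -5·m + 29 = 2·2 = 4 ⇒ m = 5.

5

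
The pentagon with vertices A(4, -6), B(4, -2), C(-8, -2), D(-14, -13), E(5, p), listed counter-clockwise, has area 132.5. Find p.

-9

The doubled signed area Σ (x_i y_{i+1} − x_{i+1} y_i) is linear in p.
With p=0 it equals 103; the coefficient of p is -18 (from the two edges through E).
So -18·p + 103 = 2·132.5 = 265 ⇒ p = -9.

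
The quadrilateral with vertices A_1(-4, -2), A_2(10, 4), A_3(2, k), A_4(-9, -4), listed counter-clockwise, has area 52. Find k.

Write out the shoelace sum; only the two edges meeting at A_3 involve k:
2·Area = [(10·k − 2·4) + (2·(-4) − (-9)·k)] + 6
       = 19·k + -10 = 104
⇒ k = 6.

6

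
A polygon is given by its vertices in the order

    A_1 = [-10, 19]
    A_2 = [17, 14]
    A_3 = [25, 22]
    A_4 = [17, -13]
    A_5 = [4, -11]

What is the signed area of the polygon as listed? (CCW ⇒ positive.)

Apply the shoelace formula: 2A = Σ (x_i·y_{i+1} − x_{i+1}·y_i), indices taken mod 5.
A_1→A_2: (-10)(14) − (17)(19) = -463
A_2→A_3: (17)(22) − (25)(14) = 24
A_3→A_4: (25)(-13) − (17)(22) = -699
A_4→A_5: (17)(-11) − (4)(-13) = -135
A_5→A_1: (4)(19) − (-10)(-11) = -34
Σ = -1307
Signed area = Σ/2 = -653.5 (negative ⇒ clockwise traversal).

-653.5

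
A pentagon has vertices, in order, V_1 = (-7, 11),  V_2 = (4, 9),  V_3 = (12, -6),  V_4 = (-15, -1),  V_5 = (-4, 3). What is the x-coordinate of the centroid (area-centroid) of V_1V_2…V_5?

43/177

Apply the shoelace (surveyor's) formula. First the cross-terms c_i = x_i·y_{i+1} − x_{i+1}·y_i:
  -107, -132, -102, -49, -23  ⇒  2A = -413, A = -206.5.
Then Σ (x_i + x_{i+1})·c_i = -301, so x̄ = -301 / (6·(-206.5)) = 43/177.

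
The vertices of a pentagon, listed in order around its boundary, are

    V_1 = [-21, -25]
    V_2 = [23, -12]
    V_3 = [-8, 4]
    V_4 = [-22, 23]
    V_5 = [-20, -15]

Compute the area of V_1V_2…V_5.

Apply the surveyor's formula: 2A = Σ (x_i·y_{i+1} − x_{i+1}·y_i), indices taken mod 5.
Σ = (827) + (-4) + (-96) + (790) + (185) = 1702
Area = |Σ|/2 = 851.

851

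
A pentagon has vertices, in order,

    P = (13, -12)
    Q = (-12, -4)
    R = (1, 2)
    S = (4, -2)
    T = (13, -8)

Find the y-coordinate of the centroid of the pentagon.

-1069/213

Apply the shoelace (surveyor's) formula. First the cross-terms c_i = x_i·y_{i+1} − x_{i+1}·y_i:
  -196, -20, -10, -6, -52  ⇒  2A = -284, A = -142.
Then Σ (y_i + y_{i+1})·c_i = 4276, so ȳ = 4276 / (6·(-142)) = -1069/213.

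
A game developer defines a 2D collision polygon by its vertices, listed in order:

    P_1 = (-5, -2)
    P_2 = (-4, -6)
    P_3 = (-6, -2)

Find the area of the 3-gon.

2

Σ = (22) + (-28) + (2) = -4
Area = |Σ|/2 = 2.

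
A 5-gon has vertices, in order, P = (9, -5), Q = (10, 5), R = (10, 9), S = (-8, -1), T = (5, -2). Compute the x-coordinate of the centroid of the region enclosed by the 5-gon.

856/211

Apply the shoelace (surveyor's) formula. First the cross-terms c_i = x_i·y_{i+1} − x_{i+1}·y_i:
  95, 40, 62, 21, -7  ⇒  2A = 211, A = 105.5.
Then Σ (x_i + x_{i+1})·c_i = 2568, so x̄ = 2568 / (6·105.5) = 856/211.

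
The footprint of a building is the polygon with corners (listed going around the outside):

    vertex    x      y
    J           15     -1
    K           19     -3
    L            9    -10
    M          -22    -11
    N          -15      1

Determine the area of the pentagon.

Apply the shoelace (surveyor's) formula: 2A = Σ (x_i·y_{i+1} − x_{i+1}·y_i), indices taken mod 5.
J→K: (15)(-3) − (19)(-1) = -26
K→L: (19)(-10) − (9)(-3) = -163
L→M: (9)(-11) − (-22)(-10) = -319
M→N: (-22)(1) − (-15)(-11) = -187
N→J: (-15)(-1) − (15)(1) = 0
Σ = -695
Area = |Σ|/2 = 347.5.

347.5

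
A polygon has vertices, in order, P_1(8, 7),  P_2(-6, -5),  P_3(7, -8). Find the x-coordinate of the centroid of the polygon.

Apply the shoelace (surveyor's) formula. First the cross-terms c_i = x_i·y_{i+1} − x_{i+1}·y_i:
  2, 83, 113  ⇒  2A = 198, A = 99.
Then Σ (x_i + x_{i+1})·c_i = 1782, so x̄ = 1782 / (6·99) = 3.

3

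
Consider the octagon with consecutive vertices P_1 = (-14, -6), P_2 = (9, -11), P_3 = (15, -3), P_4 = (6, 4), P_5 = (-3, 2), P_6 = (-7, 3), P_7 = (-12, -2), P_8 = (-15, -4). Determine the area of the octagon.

277.5

Σ = (208) + (138) + (78) + (24) + (5) + (50) + (18) + (34) = 555
Area = |Σ|/2 = 277.5.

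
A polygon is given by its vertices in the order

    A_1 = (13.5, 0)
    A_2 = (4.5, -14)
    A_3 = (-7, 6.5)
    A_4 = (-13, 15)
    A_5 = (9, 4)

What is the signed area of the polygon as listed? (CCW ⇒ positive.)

Σ = (-189) + (-68.75) + (-20.5) + (-187) + (-54) = -519.25
Signed area = Σ/2 = -259.625 (negative ⇒ clockwise traversal).

-259.625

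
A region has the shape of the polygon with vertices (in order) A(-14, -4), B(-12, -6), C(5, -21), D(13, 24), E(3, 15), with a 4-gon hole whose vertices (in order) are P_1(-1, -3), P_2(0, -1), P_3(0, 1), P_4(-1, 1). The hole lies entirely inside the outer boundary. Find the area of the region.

Outer boundary:
A→B: (-14)(-6) − (-12)(-4) = 36
B→C: (-12)(-21) − (5)(-6) = 282
C→D: (5)(24) − (13)(-21) = 393
D→E: (13)(15) − (3)(24) = 123
E→A: (3)(-4) − (-14)(15) = 198
Σ = 1032
Area = |Σ|/2 = 516.
Hole:
Apply the surveyor's formula: 2A = Σ (x_i·y_{i+1} − x_{i+1}·y_i), indices taken mod 4.
Cross-terms: 1, 0, 1, 4  ⇒  Σ = 6
Area = |Σ|/2 = 3.
Net area = 516 − 3 = 513.

513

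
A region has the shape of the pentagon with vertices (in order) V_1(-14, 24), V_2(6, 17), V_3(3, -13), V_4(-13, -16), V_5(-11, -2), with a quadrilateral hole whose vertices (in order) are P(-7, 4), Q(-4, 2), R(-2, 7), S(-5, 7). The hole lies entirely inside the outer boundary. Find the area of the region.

Outer boundary:
Apply the shoelace (surveyor's) formula: 2A = Σ (x_i·y_{i+1} − x_{i+1}·y_i), indices taken mod 5.
V_1→V_2: (-14)(17) − (6)(24) = -382
V_2→V_3: (6)(-13) − (3)(17) = -129
V_3→V_4: (3)(-16) − (-13)(-13) = -217
V_4→V_5: (-13)(-2) − (-11)(-16) = -150
V_5→V_1: (-11)(24) − (-14)(-2) = -292
Σ = -1170
Area = |Σ|/2 = 585.
Hole:
P→Q: (-7)(2) − (-4)(4) = 2
Q→R: (-4)(7) − (-2)(2) = -24
R→S: (-2)(7) − (-5)(7) = 21
S→P: (-5)(4) − (-7)(7) = 29
Σ = 28
Area = |Σ|/2 = 14.
Net area = 585 − 14 = 571.

571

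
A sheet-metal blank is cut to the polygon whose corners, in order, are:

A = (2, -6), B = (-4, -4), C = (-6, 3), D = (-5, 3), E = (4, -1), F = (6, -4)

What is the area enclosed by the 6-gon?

Apply the shoelace formula: 2A = Σ (x_i·y_{i+1} − x_{i+1}·y_i), indices taken mod 6.
Σ = (-32) + (-36) + (-3) + (-7) + (-10) + (-28) = -116
Area = |Σ|/2 = 58.

58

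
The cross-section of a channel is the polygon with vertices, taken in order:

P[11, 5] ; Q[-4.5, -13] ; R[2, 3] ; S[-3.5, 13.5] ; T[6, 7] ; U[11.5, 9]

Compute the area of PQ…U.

122

Cross-terms: -120.5, 12.5, 37.5, -105.5, -26.5, -41.5  ⇒  Σ = -244
Area = |Σ|/2 = 122.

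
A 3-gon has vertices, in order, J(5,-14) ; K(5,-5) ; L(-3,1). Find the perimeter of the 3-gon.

36

|JK| = √((0)² + (9)²) = √81 = 9
|KL| = √((-8)² + (6)²) = √100 = 10
|LJ| = √((8)² + (-15)²) = √289 = 17
Perimeter = 9 + 10 + 17 = 36.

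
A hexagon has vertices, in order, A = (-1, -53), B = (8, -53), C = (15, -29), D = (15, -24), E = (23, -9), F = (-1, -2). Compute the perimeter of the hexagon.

|AB| = √((9)² + (0)²) = √81 = 9
|BC| = √((7)² + (24)²) = √625 = 25
|CD| = √((0)² + (5)²) = √25 = 5
|DE| = √((8)² + (15)²) = √289 = 17
|EF| = √((-24)² + (7)²) = √625 = 25
|FA| = √((0)² + (-51)²) = √2601 = 51
Perimeter = 9 + 25 + 5 + 17 + 25 + 51 = 132.

132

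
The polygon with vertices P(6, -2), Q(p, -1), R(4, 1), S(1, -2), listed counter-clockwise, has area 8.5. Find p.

6

Write out the shoelace sum; only the two edges meeting at Q involve p:
2·Area = [(6·(-1) − p·(-2)) + (p·1 − 4·(-1))] + 1
       = 3·p + -1 = 17
⇒ p = 6.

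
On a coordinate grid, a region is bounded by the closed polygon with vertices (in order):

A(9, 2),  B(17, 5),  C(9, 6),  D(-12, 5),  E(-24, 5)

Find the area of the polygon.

Apply the shoelace (surveyor's) formula: 2A = Σ (x_i·y_{i+1} − x_{i+1}·y_i), indices taken mod 5.
Cross-terms: 11, 57, 117, 60, -93  ⇒  Σ = 152
Area = |Σ|/2 = 76.

76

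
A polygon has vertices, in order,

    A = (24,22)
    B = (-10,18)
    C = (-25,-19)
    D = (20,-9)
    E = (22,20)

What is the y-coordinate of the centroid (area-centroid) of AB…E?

Apply the shoelace formula. First the cross-terms c_i = x_i·y_{i+1} − x_{i+1}·y_i:
  652, 640, 605, 598, 4  ⇒  2A = 2499, A = 1249.5.
Then Σ (y_i + y_{i+1})·c_i = 15246, so ȳ = 15246 / (6·1249.5) = 242/119.

242/119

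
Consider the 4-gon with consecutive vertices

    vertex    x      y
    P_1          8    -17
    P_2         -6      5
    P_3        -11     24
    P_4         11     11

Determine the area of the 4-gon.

405.5

Apply the surveyor's formula: 2A = Σ (x_i·y_{i+1} − x_{i+1}·y_i), indices taken mod 4.
Cross-terms: -62, -89, -385, -275  ⇒  Σ = -811
Area = |Σ|/2 = 405.5.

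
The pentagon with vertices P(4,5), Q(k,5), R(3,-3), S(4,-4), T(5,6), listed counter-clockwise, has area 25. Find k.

0

Write out the shoelace sum; only the two edges meeting at Q involve k:
2·Area = [(4·5 − k·5) + (k·(-3) − 3·5)] + 45
       = -8·k + 50 = 50
⇒ k = 0.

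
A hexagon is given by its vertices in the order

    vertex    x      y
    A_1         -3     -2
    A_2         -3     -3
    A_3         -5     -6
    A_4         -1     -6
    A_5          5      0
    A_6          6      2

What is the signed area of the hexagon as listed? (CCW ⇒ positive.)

Apply the surveyor's formula: 2A = Σ (x_i·y_{i+1} − x_{i+1}·y_i), indices taken mod 6.
Σ = (3) + (3) + (24) + (30) + (10) + (-6) = 64
Signed area = Σ/2 = 32 (positive ⇒ counter-clockwise traversal).

32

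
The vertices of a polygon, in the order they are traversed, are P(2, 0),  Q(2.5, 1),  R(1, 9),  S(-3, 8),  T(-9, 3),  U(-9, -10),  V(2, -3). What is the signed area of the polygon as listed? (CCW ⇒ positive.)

Apply the shoelace formula: 2A = Σ (x_i·y_{i+1} − x_{i+1}·y_i), indices taken mod 7.
P→Q: (2)(1) − (2.5)(0) = 2
Q→R: (2.5)(9) − (1)(1) = 21.5
R→S: (1)(8) − (-3)(9) = 35
S→T: (-3)(3) − (-9)(8) = 63
T→U: (-9)(-10) − (-9)(3) = 117
U→V: (-9)(-3) − (2)(-10) = 47
V→P: (2)(0) − (2)(-3) = 6
Σ = 291.5
Signed area = Σ/2 = 145.75 (positive ⇒ counter-clockwise traversal).

145.75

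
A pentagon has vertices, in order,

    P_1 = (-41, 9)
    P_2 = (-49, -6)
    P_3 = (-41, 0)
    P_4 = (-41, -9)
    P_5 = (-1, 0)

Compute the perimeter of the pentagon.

118

|P_1P_2| = √((-8)² + (-15)²) = √289 = 17
|P_2P_3| = √((8)² + (6)²) = √100 = 10
|P_3P_4| = √((0)² + (-9)²) = √81 = 9
|P_4P_5| = √((40)² + (9)²) = √1681 = 41
|P_5P_1| = √((-40)² + (9)²) = √1681 = 41
Perimeter = 17 + 10 + 9 + 41 + 41 = 118.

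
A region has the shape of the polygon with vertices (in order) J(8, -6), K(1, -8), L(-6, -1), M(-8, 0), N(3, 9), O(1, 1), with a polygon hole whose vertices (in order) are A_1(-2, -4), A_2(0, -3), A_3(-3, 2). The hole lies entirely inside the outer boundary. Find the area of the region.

Outer boundary:
Cross-terms: -58, -49, -8, -72, -6, -14  ⇒  Σ = -207
Area = |Σ|/2 = 103.5.
Hole:
Σ = (6) + (-9) + (16) = 13
Area = |Σ|/2 = 6.5.
Net area = 103.5 − 6.5 = 97.

97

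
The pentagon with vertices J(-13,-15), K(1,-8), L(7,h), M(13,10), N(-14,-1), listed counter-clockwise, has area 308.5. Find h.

The doubled signed area Σ (x_i y_{i+1} − x_{i+1} y_i) is linear in h.
With h=0 it equals 569; the coefficient of h is -12 (from the two edges through L).
So -12·h + 569 = 2·308.5 = 617 ⇒ h = -4.

-4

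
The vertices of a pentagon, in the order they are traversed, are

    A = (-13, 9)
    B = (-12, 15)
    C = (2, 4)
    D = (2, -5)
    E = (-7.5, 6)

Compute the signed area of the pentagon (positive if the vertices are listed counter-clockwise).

Apply the shoelace formula: 2A = Σ (x_i·y_{i+1} − x_{i+1}·y_i), indices taken mod 5.
Cross-terms: -87, -78, -18, -25.5, 10.5  ⇒  Σ = -198
Signed area = Σ/2 = -99 (negative ⇒ clockwise traversal).

-99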